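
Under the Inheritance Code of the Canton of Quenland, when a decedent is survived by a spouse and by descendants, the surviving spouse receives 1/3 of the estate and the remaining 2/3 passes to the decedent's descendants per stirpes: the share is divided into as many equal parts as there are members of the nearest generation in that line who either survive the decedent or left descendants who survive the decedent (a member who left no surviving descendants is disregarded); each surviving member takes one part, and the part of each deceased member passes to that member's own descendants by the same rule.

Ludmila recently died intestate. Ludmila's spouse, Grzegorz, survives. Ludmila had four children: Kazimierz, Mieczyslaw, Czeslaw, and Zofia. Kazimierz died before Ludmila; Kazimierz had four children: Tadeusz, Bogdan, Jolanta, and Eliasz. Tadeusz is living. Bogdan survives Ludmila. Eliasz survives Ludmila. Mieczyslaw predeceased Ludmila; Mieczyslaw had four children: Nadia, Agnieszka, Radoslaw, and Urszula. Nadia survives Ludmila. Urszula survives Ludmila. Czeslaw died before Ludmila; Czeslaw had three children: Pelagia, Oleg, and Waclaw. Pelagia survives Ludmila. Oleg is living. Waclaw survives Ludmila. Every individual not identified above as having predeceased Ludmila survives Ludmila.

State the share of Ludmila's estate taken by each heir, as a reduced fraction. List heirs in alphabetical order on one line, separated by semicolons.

Agnieszka 1/24; Bogdan 1/24; Eliasz 1/24; Grzegorz 1/3; Jolanta 1/24; Nadia 1/24; Oleg 1/18; Pelagia 1/18; Radoslaw 1/24; Tadeusz 1/24; Urszula 1/24; Waclaw 1/18; Zofia 1/6

Grzegorz, as surviving spouse, takes 1/3.
The remaining 2/3 passes to Ludmila's descendants per stirpes.
The 2/3 is divided into 4 equal shares of 1/6 among Kazimierz, Mieczyslaw, Czeslaw, Zofia.
Kazimierz predeceased; the 1/6 allotted to Kazimierz's branch passes to Kazimierz's issue by representation.
The 1/6 is divided into 4 equal shares of 1/24 among Tadeusz, Bogdan, Jolanta, Eliasz.
Tadeusz is living and takes 1/24.
Bogdan is living and takes 1/24.
Jolanta is living and takes 1/24.
Eliasz is living and takes 1/24.
Mieczyslaw predeceased; the 1/6 allotted to Mieczyslaw's branch passes to Mieczyslaw's issue by representation.
The 1/6 is divided into 4 equal shares of 1/24 among Nadia, Agnieszka, Radoslaw, Urszula.
Nadia is living and takes 1/24.
Agnieszka is living and takes 1/24.
Radoslaw is living and takes 1/24.
Urszula is living and takes 1/24.
Czeslaw predeceased; the 1/6 allotted to Czeslaw's branch passes to Czeslaw's issue by representation.
The 1/6 is divided into 3 equal shares of 1/18 among Pelagia, Oleg, Waclaw.
Pelagia is living and takes 1/18.
Oleg is living and takes 1/18.
Waclaw is living and takes 1/18.
Zofia is living and takes 1/6.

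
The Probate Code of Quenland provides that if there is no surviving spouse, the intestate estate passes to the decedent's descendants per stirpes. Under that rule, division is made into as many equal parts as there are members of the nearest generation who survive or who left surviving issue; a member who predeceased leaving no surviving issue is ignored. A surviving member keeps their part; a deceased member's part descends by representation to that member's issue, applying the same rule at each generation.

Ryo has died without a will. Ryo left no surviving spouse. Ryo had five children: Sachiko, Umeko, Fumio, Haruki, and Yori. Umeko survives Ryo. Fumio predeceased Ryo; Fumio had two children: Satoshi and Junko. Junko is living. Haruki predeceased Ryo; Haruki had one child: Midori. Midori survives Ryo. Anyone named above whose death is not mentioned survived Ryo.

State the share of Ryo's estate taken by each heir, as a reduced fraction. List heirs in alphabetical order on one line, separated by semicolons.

Junko 1/10; Midori 1/5; Sachiko 1/5; Satoshi 1/10; Umeko 1/5; Yori 1/5

There is no surviving spouse, so the entire estate passes to Ryo's descendants per stirpes.
The estate is divided into 5 equal shares of 1/5 among Sachiko, Umeko, Fumio, Haruki, Yori.
Sachiko is living and takes 1/5.
Umeko is living and takes 1/5.
Fumio predeceased; the 1/5 allotted to Fumio's branch passes to Fumio's issue by representation.
The 1/5 is divided into 2 equal shares of 1/10 among Satoshi, Junko.
Satoshi is living and takes 1/10.
Junko is living and takes 1/10.
Haruki predeceased; the 1/5 allotted to Haruki's branch passes to Haruki's issue by representation.
Midori is the sole taker at this level and receives the full 1/5.
Yori is living and takes 1/5.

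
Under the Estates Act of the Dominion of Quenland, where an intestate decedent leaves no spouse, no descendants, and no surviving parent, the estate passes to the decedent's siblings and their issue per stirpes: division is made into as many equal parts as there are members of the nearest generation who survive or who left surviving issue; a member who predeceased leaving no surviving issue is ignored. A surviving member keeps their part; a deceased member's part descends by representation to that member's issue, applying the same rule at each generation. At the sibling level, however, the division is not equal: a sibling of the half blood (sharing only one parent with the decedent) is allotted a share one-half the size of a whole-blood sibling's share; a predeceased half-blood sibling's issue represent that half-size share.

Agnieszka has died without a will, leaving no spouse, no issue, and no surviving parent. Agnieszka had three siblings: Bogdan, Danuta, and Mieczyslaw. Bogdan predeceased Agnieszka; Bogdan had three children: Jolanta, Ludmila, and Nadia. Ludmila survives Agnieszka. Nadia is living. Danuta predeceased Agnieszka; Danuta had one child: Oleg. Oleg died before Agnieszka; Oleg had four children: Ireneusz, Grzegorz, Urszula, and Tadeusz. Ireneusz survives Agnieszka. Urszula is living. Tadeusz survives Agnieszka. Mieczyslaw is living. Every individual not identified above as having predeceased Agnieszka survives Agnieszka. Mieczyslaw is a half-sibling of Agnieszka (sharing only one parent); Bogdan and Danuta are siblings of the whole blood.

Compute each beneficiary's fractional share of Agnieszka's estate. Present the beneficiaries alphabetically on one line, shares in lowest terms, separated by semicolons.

Grzegorz 1/10; Ireneusz 1/10; Jolanta 2/15; Ludmila 2/15; Mieczyslaw 1/5; Nadia 2/15; Tadeusz 1/10; Urszula 1/10

No spouse, descendants, or parent survives, so the estate passes to Agnieszka's siblings per stirpes.
Half-blood siblings count for one-half the weight of whole-blood siblings at the initial division.
Dividing 1 in proportion to weights (total weight 5/2): Bogdan (weight 1) → 2/5; Danuta (weight 1) → 2/5; Mieczyslaw (weight 1/2) → 1/5.
Bogdan predeceased; the 2/5 allotted to Bogdan's branch passes to Bogdan's issue by representation.
The 2/5 is divided into 3 equal shares of 2/15 among Jolanta, Ludmila, Nadia.
Jolanta is living and takes 2/15.
Ludmila is living and takes 2/15.
Nadia is living and takes 2/15.
Danuta predeceased; the 2/5 allotted to Danuta's branch passes to Danuta's issue by representation.
Oleg's line is the sole branch at this level, so the full 2/5 passes to Oleg's issue by representation.
The 2/5 is divided into 4 equal shares of 1/10 among Ireneusz, Grzegorz, Urszula, Tadeusz.
Ireneusz is living and takes 1/10.
Grzegorz is living and takes 1/10.
Urszula is living and takes 1/10.
Tadeusz is living and takes 1/10.
Mieczyslaw is living and takes 1/5.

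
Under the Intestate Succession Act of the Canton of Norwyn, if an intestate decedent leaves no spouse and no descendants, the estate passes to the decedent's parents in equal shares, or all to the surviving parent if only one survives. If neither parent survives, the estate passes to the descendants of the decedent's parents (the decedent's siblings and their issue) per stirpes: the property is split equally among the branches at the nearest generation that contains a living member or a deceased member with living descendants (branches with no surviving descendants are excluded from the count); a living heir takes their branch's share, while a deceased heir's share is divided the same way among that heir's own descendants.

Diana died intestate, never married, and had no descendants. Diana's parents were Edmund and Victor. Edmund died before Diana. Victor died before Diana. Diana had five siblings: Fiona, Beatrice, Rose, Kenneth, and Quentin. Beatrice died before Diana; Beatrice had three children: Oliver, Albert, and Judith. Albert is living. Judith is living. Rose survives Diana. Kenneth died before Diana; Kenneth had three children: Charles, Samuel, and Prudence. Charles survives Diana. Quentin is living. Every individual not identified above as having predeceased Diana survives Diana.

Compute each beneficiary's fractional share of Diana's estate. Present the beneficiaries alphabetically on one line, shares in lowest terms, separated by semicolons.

Albert 1/15; Charles 1/15; Fiona 1/5; Judith 1/15; Oliver 1/15; Prudence 1/15; Quentin 1/5; Rose 1/5; Samuel 1/15

Neither parent survives and there are no descendants, so the estate passes to Diana's siblings and their issue per stirpes.
The estate is divided into 5 equal shares of 1/5 among Fiona, Beatrice, Rose, Kenneth, Quentin.
Fiona is living and takes 1/5.
Beatrice predeceased; the 1/5 allotted to Beatrice's branch passes to Beatrice's issue by representation.
The 1/5 is divided into 3 equal shares of 1/15 among Oliver, Albert, Judith.
Oliver is living and takes 1/15.
Albert is living and takes 1/15.
Judith is living and takes 1/15.
Rose is living and takes 1/5.
Kenneth predeceased; the 1/5 allotted to Kenneth's branch passes to Kenneth's issue by representation.
The 1/5 is divided into 3 equal shares of 1/15 among Charles, Samuel, Prudence.
Charles is living and takes 1/15.
Samuel is living and takes 1/15.
Prudence is living and takes 1/15.
Quentin is living and takes 1/5.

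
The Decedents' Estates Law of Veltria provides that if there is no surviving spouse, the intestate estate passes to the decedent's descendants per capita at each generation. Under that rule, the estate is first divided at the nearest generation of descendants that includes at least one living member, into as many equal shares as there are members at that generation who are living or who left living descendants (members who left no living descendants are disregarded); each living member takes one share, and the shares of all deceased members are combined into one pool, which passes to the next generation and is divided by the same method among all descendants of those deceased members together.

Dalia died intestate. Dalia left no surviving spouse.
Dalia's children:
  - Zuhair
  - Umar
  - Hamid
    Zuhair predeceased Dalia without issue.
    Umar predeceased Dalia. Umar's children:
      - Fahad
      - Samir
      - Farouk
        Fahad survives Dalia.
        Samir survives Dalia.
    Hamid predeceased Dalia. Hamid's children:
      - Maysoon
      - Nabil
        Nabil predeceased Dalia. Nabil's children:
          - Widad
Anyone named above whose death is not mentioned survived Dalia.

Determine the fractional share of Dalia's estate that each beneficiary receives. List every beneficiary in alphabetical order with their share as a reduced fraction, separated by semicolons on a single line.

Fahad 1/5; Farouk 1/5; Maysoon 1/5; Samir 1/5; Widad 1/5

There is no surviving spouse, so the entire estate passes to Dalia's descendants per capita at each generation.
No one at generation 1 (Umar, Hamid) is living; moving to the next generation.
At generation 2 (Fahad, Samir, Farouk, Maysoon, Nabil) there are 5 shares of (1)/5 = 1/5 each.
Living: Fahad, Samir, Farouk, and Maysoon — each takes 1/5.
Deceased: Nabil. That 1/5 share is carried to generation 3.
At generation 3 (Widad) there are 1 shares of (1/5)/1 = 1/5 each.
Living: Widad — each takes 1/5.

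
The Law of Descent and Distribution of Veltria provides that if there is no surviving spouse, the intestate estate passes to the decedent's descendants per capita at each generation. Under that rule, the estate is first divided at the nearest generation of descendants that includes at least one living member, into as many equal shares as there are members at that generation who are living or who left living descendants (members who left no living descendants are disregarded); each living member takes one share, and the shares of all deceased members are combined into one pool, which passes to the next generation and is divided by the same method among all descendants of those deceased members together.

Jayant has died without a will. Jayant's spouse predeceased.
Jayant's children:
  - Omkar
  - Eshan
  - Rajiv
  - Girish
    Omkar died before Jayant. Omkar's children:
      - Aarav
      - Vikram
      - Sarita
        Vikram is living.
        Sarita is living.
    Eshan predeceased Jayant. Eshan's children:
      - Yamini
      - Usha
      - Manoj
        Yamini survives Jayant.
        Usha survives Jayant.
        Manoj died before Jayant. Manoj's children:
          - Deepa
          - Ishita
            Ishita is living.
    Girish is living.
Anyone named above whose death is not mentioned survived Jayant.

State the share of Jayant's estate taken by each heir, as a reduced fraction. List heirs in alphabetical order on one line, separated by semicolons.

There is no surviving spouse, so the entire estate passes to Jayant's descendants per capita at each generation.
At generation 1 (Omkar, Eshan, Rajiv, Girish) there are 4 shares of (1)/4 = 1/4 each.
Living: Rajiv and Girish — each takes 1/4.
Deceased: Omkar and Eshan. Their combined 1/2 is pooled and carried to generation 2.
At generation 2 (Aarav, Vikram, Sarita, Yamini, Usha, Manoj) there are 6 shares of (1/2)/6 = 1/12 each.
Living: Aarav, Vikram, Sarita, Yamini, and Usha — each takes 1/12.
Deceased: Manoj. That 1/12 share is carried to generation 3.
At generation 3 (Deepa, Ishita) there are 2 shares of (1/12)/2 = 1/24 each.
Living: Deepa and Ishita — each takes 1/24.

Aarav 1/12; Deepa 1/24; Girish 1/4; Ishita 1/24; Rajiv 1/4; Sarita 1/12; Usha 1/12; Vikram 1/12; Yamini 1/12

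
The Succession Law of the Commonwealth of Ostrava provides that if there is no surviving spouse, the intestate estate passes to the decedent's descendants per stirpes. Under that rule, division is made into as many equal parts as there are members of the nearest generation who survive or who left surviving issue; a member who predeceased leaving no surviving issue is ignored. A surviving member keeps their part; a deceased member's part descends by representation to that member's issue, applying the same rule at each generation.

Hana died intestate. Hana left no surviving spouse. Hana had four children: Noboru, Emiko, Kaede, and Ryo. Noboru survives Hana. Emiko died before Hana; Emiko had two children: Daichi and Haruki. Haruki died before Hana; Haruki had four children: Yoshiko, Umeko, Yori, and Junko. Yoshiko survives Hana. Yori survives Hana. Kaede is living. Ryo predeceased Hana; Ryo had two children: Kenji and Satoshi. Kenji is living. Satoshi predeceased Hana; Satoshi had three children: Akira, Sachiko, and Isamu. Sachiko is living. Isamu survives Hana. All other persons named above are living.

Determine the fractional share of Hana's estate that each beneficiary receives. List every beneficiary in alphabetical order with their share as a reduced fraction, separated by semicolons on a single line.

There is no surviving spouse, so the entire estate passes to Hana's descendants per stirpes.
The estate is divided into 4 equal shares of 1/4 among Noboru, Emiko, Kaede, Ryo.
Noboru is living and takes 1/4.
Emiko predeceased; the 1/4 allotted to Emiko's branch passes to Emiko's issue by representation.
The 1/4 is divided into 2 equal shares of 1/8 among Daichi, Haruki.
Daichi is living and takes 1/8.
Haruki predeceased; the 1/8 allotted to Haruki's branch passes to Haruki's issue by representation.
The 1/8 is divided into 4 equal shares of 1/32 among Yoshiko, Umeko, Yori, Junko.
Yoshiko is living and takes 1/32.
Umeko is living and takes 1/32.
Yori is living and takes 1/32.
Junko is living and takes 1/32.
Kaede is living and takes 1/4.
Ryo predeceased; the 1/4 allotted to Ryo's branch passes to Ryo's issue by representation.
The 1/4 is divided into 2 equal shares of 1/8 among Kenji, Satoshi.
Kenji is living and takes 1/8.
Satoshi predeceased; the 1/8 allotted to Satoshi's branch passes to Satoshi's issue by representation.
The 1/8 is divided into 3 equal shares of 1/24 among Akira, Sachiko, Isamu.
Akira is living and takes 1/24.
Sachiko is living and takes 1/24.
Isamu is living and takes 1/24.

Akira 1/24; Daichi 1/8; Isamu 1/24; Junko 1/32; Kaede 1/4; Kenji 1/8; Noboru 1/4; Sachiko 1/24; Umeko 1/32; Yori 1/32; Yoshiko 1/32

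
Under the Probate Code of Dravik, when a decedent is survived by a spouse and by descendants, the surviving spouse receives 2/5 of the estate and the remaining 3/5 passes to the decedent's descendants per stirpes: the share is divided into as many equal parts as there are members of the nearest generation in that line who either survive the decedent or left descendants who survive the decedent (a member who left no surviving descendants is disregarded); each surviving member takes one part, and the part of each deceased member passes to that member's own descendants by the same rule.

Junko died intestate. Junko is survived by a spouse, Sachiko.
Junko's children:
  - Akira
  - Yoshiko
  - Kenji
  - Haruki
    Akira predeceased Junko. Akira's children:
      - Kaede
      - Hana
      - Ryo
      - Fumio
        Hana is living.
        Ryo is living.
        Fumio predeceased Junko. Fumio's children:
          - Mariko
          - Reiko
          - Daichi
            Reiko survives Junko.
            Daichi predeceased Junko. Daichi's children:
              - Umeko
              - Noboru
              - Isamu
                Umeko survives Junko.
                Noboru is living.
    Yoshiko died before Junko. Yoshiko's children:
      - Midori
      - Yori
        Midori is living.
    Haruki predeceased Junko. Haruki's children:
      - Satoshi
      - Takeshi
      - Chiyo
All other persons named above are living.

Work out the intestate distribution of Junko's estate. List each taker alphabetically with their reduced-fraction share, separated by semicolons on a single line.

Sachiko, as surviving spouse, takes 2/5.
The remaining 3/5 passes to Junko's descendants per stirpes.
The 3/5 is divided into 4 equal shares of 3/20 among Akira, Yoshiko, Kenji, Haruki.
Akira predeceased; the 3/20 allotted to Akira's branch passes to Akira's issue by representation.
The 3/20 is divided into 4 equal shares of 3/80 among Kaede, Hana, Ryo, Fumio.
Kaede is living and takes 3/80.
Hana is living and takes 3/80.
Ryo is living and takes 3/80.
Fumio predeceased; the 3/80 allotted to Fumio's branch passes to Fumio's issue by representation.
The 3/80 is divided into 3 equal shares of 1/80 among Mariko, Reiko, Daichi.
Mariko is living and takes 1/80.
Reiko is living and takes 1/80.
Daichi predeceased; the 1/80 allotted to Daichi's branch passes to Daichi's issue by representation.
The 1/80 is divided into 3 equal shares of 1/240 among Umeko, Noboru, Isamu.
Umeko is living and takes 1/240.
Noboru is living and takes 1/240.
Isamu is living and takes 1/240.
Yoshiko predeceased; the 3/20 allotted to Yoshiko's branch passes to Yoshiko's issue by representation.
The 3/20 is divided into 2 equal shares of 3/40 among Midori, Yori.
Midori is living and takes 3/40.
Yori is living and takes 3/40.
Kenji is living and takes 3/20.
Haruki predeceased; the 3/20 allotted to Haruki's branch passes to Haruki's issue by representation.
The 3/20 is divided into 3 equal shares of 1/20 among Satoshi, Takeshi, Chiyo.
Satoshi is living and takes 1/20.
Takeshi is living and takes 1/20.
Chiyo is living and takes 1/20.

Chiyo 1/20; Hana 3/80; Isamu 1/240; Kaede 3/80; Kenji 3/20; Mariko 1/80; Midori 3/40; Noboru 1/240; Reiko 1/80; Ryo 3/80; Sachiko 2/5; Satoshi 1/20; Takeshi 1/20; Umeko 1/240; Yori 3/40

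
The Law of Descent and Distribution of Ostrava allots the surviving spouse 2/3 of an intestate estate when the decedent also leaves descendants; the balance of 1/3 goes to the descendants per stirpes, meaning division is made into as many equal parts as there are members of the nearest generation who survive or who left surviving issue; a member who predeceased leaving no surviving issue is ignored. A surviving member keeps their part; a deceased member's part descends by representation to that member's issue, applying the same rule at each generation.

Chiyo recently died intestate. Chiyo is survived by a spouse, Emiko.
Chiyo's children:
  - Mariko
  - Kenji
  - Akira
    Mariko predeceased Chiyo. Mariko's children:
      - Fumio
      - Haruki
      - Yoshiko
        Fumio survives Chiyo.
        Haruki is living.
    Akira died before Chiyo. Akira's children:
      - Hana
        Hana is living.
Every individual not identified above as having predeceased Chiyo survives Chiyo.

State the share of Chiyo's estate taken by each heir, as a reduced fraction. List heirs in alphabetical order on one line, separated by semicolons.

Emiko 2/3; Fumio 1/27; Hana 1/9; Haruki 1/27; Kenji 1/9; Yoshiko 1/27

Emiko, as surviving spouse, takes 2/3.
The remaining 1/3 passes to Chiyo's descendants per stirpes.
The 1/3 is divided into 3 equal shares of 1/9 among Mariko, Kenji, Akira.
Mariko predeceased; the 1/9 allotted to Mariko's branch passes to Mariko's issue by representation.
The 1/9 is divided into 3 equal shares of 1/27 among Fumio, Haruki, Yoshiko.
Fumio is living and takes 1/27.
Haruki is living and takes 1/27.
Yoshiko is living and takes 1/27.
Kenji is living and takes 1/9.
Akira predeceased; the 1/9 allotted to Akira's branch passes to Akira's issue by representation.
Hana is the sole taker at this level and receives the full 1/9.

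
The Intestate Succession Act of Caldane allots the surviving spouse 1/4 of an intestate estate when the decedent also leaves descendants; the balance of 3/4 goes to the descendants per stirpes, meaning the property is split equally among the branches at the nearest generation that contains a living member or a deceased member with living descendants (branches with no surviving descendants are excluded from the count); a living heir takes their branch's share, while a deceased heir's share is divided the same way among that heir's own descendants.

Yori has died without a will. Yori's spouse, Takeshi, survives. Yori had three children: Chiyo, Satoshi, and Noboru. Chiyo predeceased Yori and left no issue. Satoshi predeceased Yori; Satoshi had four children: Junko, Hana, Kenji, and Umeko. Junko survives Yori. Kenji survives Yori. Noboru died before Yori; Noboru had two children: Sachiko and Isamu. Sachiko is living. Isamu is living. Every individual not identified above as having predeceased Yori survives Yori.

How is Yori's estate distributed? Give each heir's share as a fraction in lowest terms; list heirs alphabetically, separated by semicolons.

Takeshi, as surviving spouse, takes 1/4.
The remaining 3/4 passes to Yori's descendants per stirpes.
Chiyo left no surviving issue, so that branch lapses and is disregarded.
The 3/4 is divided into 2 equal shares of 3/8 among Satoshi, Noboru.
Satoshi predeceased; the 3/8 allotted to Satoshi's branch passes to Satoshi's issue by representation.
The 3/8 is divided into 4 equal shares of 3/32 among Junko, Hana, Kenji, Umeko.
Junko is living and takes 3/32.
Hana is living and takes 3/32.
Kenji is living and takes 3/32.
Umeko is living and takes 3/32.
Noboru predeceased; the 3/8 allotted to Noboru's branch passes to Noboru's issue by representation.
The 3/8 is divided into 2 equal shares of 3/16 among Sachiko, Isamu.
Sachiko is living and takes 3/16.
Isamu is living and takes 3/16.

Hana 3/32; Isamu 3/16; Junko 3/32; Kenji 3/32; Sachiko 3/16; Takeshi 1/4; Umeko 3/32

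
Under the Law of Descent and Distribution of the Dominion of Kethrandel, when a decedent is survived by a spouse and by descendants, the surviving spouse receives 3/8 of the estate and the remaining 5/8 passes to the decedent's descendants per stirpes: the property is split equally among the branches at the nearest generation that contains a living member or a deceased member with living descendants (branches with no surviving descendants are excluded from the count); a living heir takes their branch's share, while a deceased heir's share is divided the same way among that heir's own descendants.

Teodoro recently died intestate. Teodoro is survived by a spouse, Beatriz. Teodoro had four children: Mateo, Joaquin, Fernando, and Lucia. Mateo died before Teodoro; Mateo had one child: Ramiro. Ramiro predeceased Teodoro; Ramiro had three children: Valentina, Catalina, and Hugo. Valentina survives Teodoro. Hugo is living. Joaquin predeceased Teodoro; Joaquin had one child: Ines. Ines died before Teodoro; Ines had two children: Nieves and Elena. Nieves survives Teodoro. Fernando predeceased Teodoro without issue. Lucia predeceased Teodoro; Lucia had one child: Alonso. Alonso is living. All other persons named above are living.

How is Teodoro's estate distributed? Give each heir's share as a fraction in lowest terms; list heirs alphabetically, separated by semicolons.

Beatriz, as surviving spouse, takes 3/8.
The remaining 5/8 passes to Teodoro's descendants per stirpes.
Fernando left no surviving issue, so that branch lapses and is disregarded.
The 5/8 is divided into 3 equal shares of 5/24 among Mateo, Joaquin, Lucia.
Mateo predeceased; the 5/24 allotted to Mateo's branch passes to Mateo's issue by representation.
Ramiro's line is the sole branch at this level, so the full 5/24 passes to Ramiro's issue by representation.
The 5/24 is divided into 3 equal shares of 5/72 among Valentina, Catalina, Hugo.
Valentina is living and takes 5/72.
Catalina is living and takes 5/72.
Hugo is living and takes 5/72.
Joaquin predeceased; the 5/24 allotted to Joaquin's branch passes to Joaquin's issue by representation.
Ines's line is the sole branch at this level, so the full 5/24 passes to Ines's issue by representation.
The 5/24 is divided into 2 equal shares of 5/48 among Nieves, Elena.
Nieves is living and takes 5/48.
Elena is living and takes 5/48.
Lucia predeceased; the 5/24 allotted to Lucia's branch passes to Lucia's issue by representation.
Alonso is the sole taker at this level and receives the full 5/24.

Alonso 5/24; Beatriz 3/8; Catalina 5/72; Elena 5/48; Hugo 5/72; Nieves 5/48; Valentina 5/72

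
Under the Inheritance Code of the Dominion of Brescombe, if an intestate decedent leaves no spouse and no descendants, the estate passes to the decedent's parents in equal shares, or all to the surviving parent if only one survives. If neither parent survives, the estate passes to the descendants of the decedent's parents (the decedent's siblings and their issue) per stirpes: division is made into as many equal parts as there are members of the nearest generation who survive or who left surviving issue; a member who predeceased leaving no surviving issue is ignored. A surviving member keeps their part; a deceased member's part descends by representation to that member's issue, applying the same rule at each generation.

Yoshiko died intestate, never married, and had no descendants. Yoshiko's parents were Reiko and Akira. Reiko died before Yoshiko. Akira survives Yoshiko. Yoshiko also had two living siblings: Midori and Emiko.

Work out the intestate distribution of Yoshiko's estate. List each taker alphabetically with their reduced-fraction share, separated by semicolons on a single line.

Akira 1

Only one parent, Akira, survives, so Akira takes the entire estate. The siblings take nothing because a surviving parent has priority.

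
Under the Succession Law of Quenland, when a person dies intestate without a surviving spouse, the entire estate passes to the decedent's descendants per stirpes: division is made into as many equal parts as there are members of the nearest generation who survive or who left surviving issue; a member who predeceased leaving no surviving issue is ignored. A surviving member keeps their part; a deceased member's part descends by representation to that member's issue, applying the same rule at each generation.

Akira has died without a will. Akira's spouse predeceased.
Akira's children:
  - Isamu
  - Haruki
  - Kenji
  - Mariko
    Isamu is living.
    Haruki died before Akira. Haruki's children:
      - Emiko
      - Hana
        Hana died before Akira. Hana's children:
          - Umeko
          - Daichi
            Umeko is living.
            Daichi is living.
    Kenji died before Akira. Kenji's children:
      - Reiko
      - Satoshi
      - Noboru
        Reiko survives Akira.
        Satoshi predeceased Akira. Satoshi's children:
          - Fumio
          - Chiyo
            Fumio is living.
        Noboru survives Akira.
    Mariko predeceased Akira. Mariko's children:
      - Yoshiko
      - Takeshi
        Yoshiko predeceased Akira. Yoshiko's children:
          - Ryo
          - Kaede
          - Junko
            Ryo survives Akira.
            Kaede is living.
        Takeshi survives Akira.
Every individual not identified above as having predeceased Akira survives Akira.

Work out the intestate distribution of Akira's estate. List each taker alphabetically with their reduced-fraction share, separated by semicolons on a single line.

Chiyo 1/24; Daichi 1/16; Emiko 1/8; Fumio 1/24; Isamu 1/4; Junko 1/24; Kaede 1/24; Noboru 1/12; Reiko 1/12; Ryo 1/24; Takeshi 1/8; Umeko 1/16

There is no surviving spouse, so the entire estate passes to Akira's descendants per stirpes.
The estate is divided into 4 equal shares of 1/4 among Isamu, Haruki, Kenji, Mariko.
Isamu is living and takes 1/4.
Haruki predeceased; the 1/4 allotted to Haruki's branch passes to Haruki's issue by representation.
The 1/4 is divided into 2 equal shares of 1/8 among Emiko, Hana.
Emiko is living and takes 1/8.
Hana predeceased; the 1/8 allotted to Hana's branch passes to Hana's issue by representation.
The 1/8 is divided into 2 equal shares of 1/16 among Umeko, Daichi.
Umeko is living and takes 1/16.
Daichi is living and takes 1/16.
Kenji predeceased; the 1/4 allotted to Kenji's branch passes to Kenji's issue by representation.
The 1/4 is divided into 3 equal shares of 1/12 among Reiko, Satoshi, Noboru.
Reiko is living and takes 1/12.
Satoshi predeceased; the 1/12 allotted to Satoshi's branch passes to Satoshi's issue by representation.
The 1/12 is divided into 2 equal shares of 1/24 among Fumio, Chiyo.
Fumio is living and takes 1/24.
Chiyo is living and takes 1/24.
Noboru is living and takes 1/12.
Mariko predeceased; the 1/4 allotted to Mariko's branch passes to Mariko's issue by representation.
The 1/4 is divided into 2 equal shares of 1/8 among Yoshiko, Takeshi.
Yoshiko predeceased; the 1/8 allotted to Yoshiko's branch passes to Yoshiko's issue by representation.
The 1/8 is divided into 3 equal shares of 1/24 among Ryo, Kaede, Junko.
Ryo is living and takes 1/24.
Kaede is living and takes 1/24.
Junko is living and takes 1/24.
Takeshi is living and takes 1/8.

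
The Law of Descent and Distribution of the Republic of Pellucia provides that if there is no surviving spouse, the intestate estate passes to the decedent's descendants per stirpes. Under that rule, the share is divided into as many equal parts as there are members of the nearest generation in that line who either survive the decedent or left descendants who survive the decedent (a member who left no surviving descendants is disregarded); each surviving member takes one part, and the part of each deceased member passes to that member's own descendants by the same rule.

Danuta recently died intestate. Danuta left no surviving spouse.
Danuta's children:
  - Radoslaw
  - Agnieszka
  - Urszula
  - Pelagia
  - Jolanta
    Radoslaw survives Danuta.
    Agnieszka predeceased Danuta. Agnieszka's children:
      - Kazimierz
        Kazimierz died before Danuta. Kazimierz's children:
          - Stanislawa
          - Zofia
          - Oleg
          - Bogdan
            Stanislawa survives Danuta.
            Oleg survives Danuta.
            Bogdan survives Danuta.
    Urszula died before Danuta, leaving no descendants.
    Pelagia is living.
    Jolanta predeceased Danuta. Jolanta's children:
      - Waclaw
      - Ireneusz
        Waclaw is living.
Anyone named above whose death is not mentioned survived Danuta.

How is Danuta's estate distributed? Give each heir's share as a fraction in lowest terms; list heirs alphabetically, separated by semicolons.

There is no surviving spouse, so the entire estate passes to Danuta's descendants per stirpes.
Urszula left no surviving issue, so that branch lapses and is disregarded.
The estate is divided into 4 equal shares of 1/4 among Radoslaw, Agnieszka, Pelagia, Jolanta.
Radoslaw is living and takes 1/4.
Agnieszka predeceased; the 1/4 allotted to Agnieszka's branch passes to Agnieszka's issue by representation.
Kazimierz's line is the sole branch at this level, so the full 1/4 passes to Kazimierz's issue by representation.
The 1/4 is divided into 4 equal shares of 1/16 among Stanislawa, Zofia, Oleg, Bogdan.
Stanislawa is living and takes 1/16.
Zofia is living and takes 1/16.
Oleg is living and takes 1/16.
Bogdan is living and takes 1/16.
Pelagia is living and takes 1/4.
Jolanta predeceased; the 1/4 allotted to Jolanta's branch passes to Jolanta's issue by representation.
The 1/4 is divided into 2 equal shares of 1/8 among Waclaw, Ireneusz.
Waclaw is living and takes 1/8.
Ireneusz is living and takes 1/8.

Bogdan 1/16; Ireneusz 1/8; Oleg 1/16; Pelagia 1/4; Radoslaw 1/4; Stanislawa 1/16; Waclaw 1/8; Zofia 1/16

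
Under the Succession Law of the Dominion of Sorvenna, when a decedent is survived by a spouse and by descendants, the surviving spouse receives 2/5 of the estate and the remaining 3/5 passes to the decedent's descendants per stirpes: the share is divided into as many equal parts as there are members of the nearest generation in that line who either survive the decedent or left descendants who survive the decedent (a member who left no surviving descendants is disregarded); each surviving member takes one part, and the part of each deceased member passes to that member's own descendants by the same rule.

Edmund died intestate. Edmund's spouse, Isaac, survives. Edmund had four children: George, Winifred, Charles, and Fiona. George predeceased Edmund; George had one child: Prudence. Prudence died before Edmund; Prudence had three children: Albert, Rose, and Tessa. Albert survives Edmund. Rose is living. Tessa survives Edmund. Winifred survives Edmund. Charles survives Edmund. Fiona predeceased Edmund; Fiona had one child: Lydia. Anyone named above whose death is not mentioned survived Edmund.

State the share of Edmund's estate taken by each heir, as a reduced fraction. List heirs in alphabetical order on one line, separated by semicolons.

Isaac, as surviving spouse, takes 2/5.
The remaining 3/5 passes to Edmund's descendants per stirpes.
The 3/5 is divided into 4 equal shares of 3/20 among George, Winifred, Charles, Fiona.
George predeceased; the 3/20 allotted to George's branch passes to George's issue by representation.
Prudence's line is the sole branch at this level, so the full 3/20 passes to Prudence's issue by representation.
The 3/20 is divided into 3 equal shares of 1/20 among Albert, Rose, Tessa.
Albert is living and takes 1/20.
Rose is living and takes 1/20.
Tessa is living and takes 1/20.
Winifred is living and takes 3/20.
Charles is living and takes 3/20.
Fiona predeceased; the 3/20 allotted to Fiona's branch passes to Fiona's issue by representation.
Lydia is the sole taker at this level and receives the full 3/20.

Albert 1/20; Charles 3/20; Isaac 2/5; Lydia 3/20; Rose 1/20; Tessa 1/20; Winifred 3/20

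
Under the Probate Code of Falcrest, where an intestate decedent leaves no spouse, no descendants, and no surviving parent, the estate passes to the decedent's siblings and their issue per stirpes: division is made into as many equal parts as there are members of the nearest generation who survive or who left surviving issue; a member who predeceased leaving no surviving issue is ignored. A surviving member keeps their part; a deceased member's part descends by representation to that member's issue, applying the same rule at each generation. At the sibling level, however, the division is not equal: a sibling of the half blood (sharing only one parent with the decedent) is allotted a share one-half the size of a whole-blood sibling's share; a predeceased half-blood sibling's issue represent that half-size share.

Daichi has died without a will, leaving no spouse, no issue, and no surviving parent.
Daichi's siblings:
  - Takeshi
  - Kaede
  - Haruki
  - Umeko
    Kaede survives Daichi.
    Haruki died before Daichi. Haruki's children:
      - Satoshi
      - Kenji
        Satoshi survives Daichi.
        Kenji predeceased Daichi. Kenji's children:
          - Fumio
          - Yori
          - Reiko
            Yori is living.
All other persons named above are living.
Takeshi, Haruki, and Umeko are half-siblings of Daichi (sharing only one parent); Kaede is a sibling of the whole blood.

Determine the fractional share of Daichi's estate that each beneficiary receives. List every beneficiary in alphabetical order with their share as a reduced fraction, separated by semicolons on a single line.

No spouse, descendants, or parent survives, so the estate passes to Daichi's siblings per stirpes.
Half-blood siblings count for one-half the weight of whole-blood siblings at the initial division.
Dividing 1 in proportion to weights (total weight 5/2): Takeshi (weight 1/2) → 1/5; Kaede (weight 1) → 2/5; Haruki (weight 1/2) → 1/5; Umeko (weight 1/2) → 1/5.
Takeshi is living and takes 1/5.
Kaede is living and takes 2/5.
Haruki predeceased; the 1/5 allotted to Haruki's branch passes to Haruki's issue by representation.
The 1/5 is divided into 2 equal shares of 1/10 among Satoshi, Kenji.
Satoshi is living and takes 1/10.
Kenji predeceased; the 1/10 allotted to Kenji's branch passes to Kenji's issue by representation.
The 1/10 is divided into 3 equal shares of 1/30 among Fumio, Yori, Reiko.
Fumio is living and takes 1/30.
Yori is living and takes 1/30.
Reiko is living and takes 1/30.
Umeko is living and takes 1/5.

Fumio 1/30; Kaede 2/5; Reiko 1/30; Satoshi 1/10; Takeshi 1/5; Umeko 1/5; Yori 1/30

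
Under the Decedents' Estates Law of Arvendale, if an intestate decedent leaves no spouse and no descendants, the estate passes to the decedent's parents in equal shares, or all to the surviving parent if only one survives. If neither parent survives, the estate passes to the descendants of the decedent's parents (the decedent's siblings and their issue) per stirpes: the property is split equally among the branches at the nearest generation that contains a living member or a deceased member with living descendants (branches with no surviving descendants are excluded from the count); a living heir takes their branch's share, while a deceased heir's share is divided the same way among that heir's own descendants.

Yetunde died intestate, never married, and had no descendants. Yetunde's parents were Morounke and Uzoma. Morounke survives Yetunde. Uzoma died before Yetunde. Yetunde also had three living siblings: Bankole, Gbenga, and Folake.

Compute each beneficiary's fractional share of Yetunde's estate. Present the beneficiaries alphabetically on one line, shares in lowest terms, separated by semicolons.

Only one parent, Morounke, survives, so Morounke takes the entire estate. The siblings take nothing because a surviving parent has priority.

Morounke 1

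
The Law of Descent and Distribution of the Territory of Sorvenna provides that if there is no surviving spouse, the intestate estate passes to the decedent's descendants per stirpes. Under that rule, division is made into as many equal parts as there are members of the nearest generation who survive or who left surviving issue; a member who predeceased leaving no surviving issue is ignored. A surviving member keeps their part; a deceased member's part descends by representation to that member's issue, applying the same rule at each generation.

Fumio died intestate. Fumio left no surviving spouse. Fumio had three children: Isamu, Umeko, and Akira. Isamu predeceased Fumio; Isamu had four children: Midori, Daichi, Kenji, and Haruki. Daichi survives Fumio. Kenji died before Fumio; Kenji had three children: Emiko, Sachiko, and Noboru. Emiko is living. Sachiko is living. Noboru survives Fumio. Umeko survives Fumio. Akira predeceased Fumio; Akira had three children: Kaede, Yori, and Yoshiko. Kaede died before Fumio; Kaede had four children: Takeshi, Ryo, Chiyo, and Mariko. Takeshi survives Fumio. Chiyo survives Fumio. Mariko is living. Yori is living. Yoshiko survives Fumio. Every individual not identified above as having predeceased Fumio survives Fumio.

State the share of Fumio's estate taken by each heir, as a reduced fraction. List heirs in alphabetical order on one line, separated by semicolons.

There is no surviving spouse, so the entire estate passes to Fumio's descendants per stirpes.
The estate is divided into 3 equal shares of 1/3 among Isamu, Umeko, Akira.
Isamu predeceased; the 1/3 allotted to Isamu's branch passes to Isamu's issue by representation.
The 1/3 is divided into 4 equal shares of 1/12 among Midori, Daichi, Kenji, Haruki.
Midori is living and takes 1/12.
Daichi is living and takes 1/12.
Kenji predeceased; the 1/12 allotted to Kenji's branch passes to Kenji's issue by representation.
The 1/12 is divided into 3 equal shares of 1/36 among Emiko, Sachiko, Noboru.
Emiko is living and takes 1/36.
Sachiko is living and takes 1/36.
Noboru is living and takes 1/36.
Haruki is living and takes 1/12.
Umeko is living and takes 1/3.
Akira predeceased; the 1/3 allotted to Akira's branch passes to Akira's issue by representation.
The 1/3 is divided into 3 equal shares of 1/9 among Kaede, Yori, Yoshiko.
Kaede predeceased; the 1/9 allotted to Kaede's branch passes to Kaede's issue by representation.
The 1/9 is divided into 4 equal shares of 1/36 among Takeshi, Ryo, Chiyo, Mariko.
Takeshi is living and takes 1/36.
Ryo is living and takes 1/36.
Chiyo is living and takes 1/36.
Mariko is living and takes 1/36.
Yori is living and takes 1/9.
Yoshiko is living and takes 1/9.

Chiyo 1/36; Daichi 1/12; Emiko 1/36; Haruki 1/12; Mariko 1/36; Midori 1/12; Noboru 1/36; Ryo 1/36; Sachiko 1/36; Takeshi 1/36; Umeko 1/3; Yori 1/9; Yoshiko 1/9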